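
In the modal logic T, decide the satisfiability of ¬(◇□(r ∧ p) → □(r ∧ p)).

1. ¬(◇□(r ∧ p) → □(r ∧ p)), u
2. ◇□(r ∧ p), u
3. ¬□(r ∧ p), u
4. □(r ∧ p), v
5. r ∧ p, v
6. r, v
7. p, v
8. ¬(r ∧ p), w
9. ¬p, w
Accessibility: uRu, uRv, uRw, vRv, wRw

Satisfiable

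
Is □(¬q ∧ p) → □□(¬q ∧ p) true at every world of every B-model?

Not valid

Tableau for the negation ¬(□(¬q ∧ p) → □□(¬q ∧ p)):
1. ¬(□(¬q ∧ p) → □□(¬q ∧ p)), w0
2. □(¬q ∧ p), w0
3. ¬□□(¬q ∧ p), w0
4. ¬q ∧ p, w0
5. ¬q, w0
6. p, w0
7. ¬□(¬q ∧ p), w1
8. ¬q ∧ p, w1
9. ¬q, w1
10. p, w1
11. ¬(¬q ∧ p), w2
12. ¬p, w2
Accessibility: w0Rw0, w0Rw1, w1Rw0, w1Rw1, w1Rw2, w2Rw1, w2Rw2
The negation has an open branch (countermodel exists).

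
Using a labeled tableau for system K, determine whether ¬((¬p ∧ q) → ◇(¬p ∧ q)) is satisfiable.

Satisfiable

1. ¬((¬p ∧ q) → ◇(¬p ∧ q)), u
2. ¬p ∧ q, u
3. ¬◇(¬p ∧ q), u
4. ¬p, u
5. q, u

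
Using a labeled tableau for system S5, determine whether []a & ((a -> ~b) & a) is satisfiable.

Satisfiable (open branch found)

1. []a & ((a -> ~b) & a), u
2. []a, u   [&-rule on 1]
3. (a -> ~b) & a, u   [&-rule on 1]
4. a -> ~b, u   [&-rule on 3]
5. a, u   [&-rule on 3]
6. ~b, u   [->-rule on 4 (branches; this branch)]
Accessibility: uRu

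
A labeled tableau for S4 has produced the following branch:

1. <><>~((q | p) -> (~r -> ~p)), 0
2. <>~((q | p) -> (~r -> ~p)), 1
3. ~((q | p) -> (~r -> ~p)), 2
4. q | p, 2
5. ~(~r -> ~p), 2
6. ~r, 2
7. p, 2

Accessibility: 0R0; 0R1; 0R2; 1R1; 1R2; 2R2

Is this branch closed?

Open

There is no literal clash: for every atom and world, at most one sign appears.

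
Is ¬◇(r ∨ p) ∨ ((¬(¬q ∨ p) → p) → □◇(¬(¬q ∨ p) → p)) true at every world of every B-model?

Tableau for the negation ¬(¬◇(r ∨ p) ∨ ((¬(¬q ∨ p) → p) → □◇(¬(¬q ∨ p) → p))):
1. ¬(¬◇(r ∨ p) ∨ ((¬(¬q ∨ p) → p) → □◇(¬(¬q ∨ p) → p))), w0
2. ◇(r ∨ p), w0   [¬∨-rule on 1]
3. ¬((¬(¬q ∨ p) → p) → □◇(¬(¬q ∨ p) → p)), w0   [¬∨-rule on 1]
4. ¬(¬q ∨ p) → p, w0   [¬→-rule on 3]
5. ¬□◇(¬(¬q ∨ p) → p), w0   [¬→-rule on 3]
6. ¬q ∨ p, w0   [→-rule on 4 (branches; this branch)]
7. ¬q, w0   [∨-rule on 6 (branches; this branch)]
8. r ∨ p, w1   [◇-rule on 2: fresh world w1, w0Rw1]
9. p, w1   [∨-rule on 8 (branches; this branch)]
10. ¬◇(¬(¬q ∨ p) → p), w2   [¬□-rule on 5: fresh world w2, w0Rw2]
11. ¬(¬(¬q ∨ p) → p), w0   [¬◇-rule on 10 via w2Rw0]
12. ¬(¬q ∨ p), w0   [¬→-rule on 11]
13. ¬p, w0   [¬→-rule on 11]
14. q, w0   [¬∨-rule on 12]
Accessibility: w0Rw0, w0Rw1, w0Rw2, w1Rw0, w1Rw1, w2Rw0, w2Rw2
Branch closes: q and ¬q both at w0.
All branches of the negation close; one closing branch shown above.

Valid in B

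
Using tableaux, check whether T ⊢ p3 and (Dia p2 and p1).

Tableau for the negation not (p3 and (Dia p2 and p1)):
1. not (p3 and (Dia p2 and p1)), 0
2. not (Dia p2 and p1), 0
3. not p1, 0
Accessibility: 0R0
The negation has an open branch (countermodel exists).

No, not valid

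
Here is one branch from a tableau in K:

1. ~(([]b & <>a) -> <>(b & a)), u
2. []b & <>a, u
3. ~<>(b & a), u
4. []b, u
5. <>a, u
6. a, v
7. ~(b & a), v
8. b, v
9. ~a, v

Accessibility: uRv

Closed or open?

Both a and ~a appear at v.

Yes, closed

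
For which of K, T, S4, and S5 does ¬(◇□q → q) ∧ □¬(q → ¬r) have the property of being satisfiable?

K-tableau for the formula:
1. ¬(◇□q → q) ∧ □¬(q → ¬r), w0
2. ¬(◇□q → q), w0
3. □¬(q → ¬r), w0
4. ◇□q, w0
5. ¬q, w0
6. □q, w1
7. ¬(q → ¬r), w1
8. q, w1
9. r, w1
Accessibility: w0Rw1
Complete open branch: satisfiable in K.
T-tableau for the formula:
1. ¬(◇□q → q) ∧ □¬(q → ¬r), w0
2. ¬(◇□q → q), w0
3. □¬(q → ¬r), w0
4. ◇□q, w0
5. ¬q, w0
6. ¬(q → ¬r), w0
7. q, w0
8. r, w0
Accessibility: w0Rw0
Branch closes: q and ¬q both at w0.
Every branch closes (one shown): unsatisfiable in T, hence also in S4, S5 (every S4/S5-frame is a T-frame).

K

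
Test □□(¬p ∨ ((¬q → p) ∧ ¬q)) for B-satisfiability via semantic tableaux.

1. □□(¬p ∨ ((¬q → p) ∧ ¬q)), 0
2. □(¬p ∨ ((¬q → p) ∧ ¬q)), 0
3. ¬p ∨ ((¬q → p) ∧ ¬q), 0
4. (¬q → p) ∧ ¬q, 0
5. ¬q → p, 0
6. ¬q, 0
7. p, 0
Accessibility: 0R0

Satisfiable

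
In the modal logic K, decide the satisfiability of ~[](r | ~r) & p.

Unsatisfiable

1. ~[](r | ~r) & p, u
2. ~[](r | ~r), u
3. p, u
4. ~(r | ~r), v
5. ~r, v
6. r, v
Accessibility: uRv
Branch closes: r and ~r both at v.
(One branch shown.) All branches close.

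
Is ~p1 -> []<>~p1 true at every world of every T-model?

Not valid

Tableau for the negation ~(~p1 -> []<>~p1):
1. ~(~p1 -> []<>~p1), 0
2. ~p1, 0   [~->-rule on 1]
3. ~[]<>~p1, 0   [~->-rule on 1]
4. ~<>~p1, 1   [~[]-rule on 3: fresh world 1, 0R1]
5. p1, 1   [~<>-rule on 4 via 1R1]
Accessibility: 0R0, 0R1, 1R1
The negation has an open branch (countermodel exists).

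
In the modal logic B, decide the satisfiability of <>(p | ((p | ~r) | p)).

1. <>(p | ((p | ~r) | p)), 0
2. p | ((p | ~r) | p), 1
3. (p | ~r) | p, 1
4. p, 1
Accessibility: 0R0, 0R1, 1R0, 1R1

Satisfiable (open branch found)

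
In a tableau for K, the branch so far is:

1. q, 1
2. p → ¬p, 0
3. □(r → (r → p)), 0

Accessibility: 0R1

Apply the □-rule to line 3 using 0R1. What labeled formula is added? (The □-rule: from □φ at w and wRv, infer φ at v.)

r → (r → p), 1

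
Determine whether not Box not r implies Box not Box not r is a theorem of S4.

Invalid (countermodel exists)

Tableau for the negation not (not Box not r implies Box not Box not r):
1. not (not Box not r implies Box not Box not r), u
2. not Box not r, u
3. not Box not Box not r, u
4. r, v
5. Box not r, w
6. not r, w
Accessibility: uRu, uRv, uRw, vRv, wRw
The negation has an open branch (countermodel exists).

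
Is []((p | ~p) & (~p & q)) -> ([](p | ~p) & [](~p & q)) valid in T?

Tableau for the negation ~([]((p | ~p) & (~p & q)) -> ([](p | ~p) & [](~p & q))):
1. ~([]((p | ~p) & (~p & q)) -> ([](p | ~p) & [](~p & q))), w0
2. []((p | ~p) & (~p & q)), w0
3. ~([](p | ~p) & [](~p & q)), w0
4. (p | ~p) & (~p & q), w0
5. p | ~p, w0
6. ~p & q, w0
7. ~p, w0
8. q, w0
9. ~[](~p & q), w0
10. ~(~p & q), w1
11. (p | ~p) & (~p & q), w1
12. p | ~p, w1
13. ~p & q, w1
14. ~p, w1
15. q, w1
16. ~q, w1
Accessibility: w0Rw0, w0Rw1, w1Rw1
Branch closes: q and ~q both at w1.
All branches of the negation close; one closing branch shown above.

Yes, valid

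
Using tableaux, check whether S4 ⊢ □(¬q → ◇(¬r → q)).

Tableau for the negation ¬□(¬q → ◇(¬r → q)):
1. ¬□(¬q → ◇(¬r → q)), u
2. ¬(¬q → ◇(¬r → q)), v
3. ¬q, v
4. ¬◇(¬r → q), v
5. ¬(¬r → q), v
6. ¬r, v
Accessibility: uRu, uRv, vRv
The negation has an open branch (countermodel exists).

Invalid (countermodel exists)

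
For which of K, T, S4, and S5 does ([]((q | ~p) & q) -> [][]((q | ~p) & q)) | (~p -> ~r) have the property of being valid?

S4, S5

T-tableau for the negation ~(([]((q | ~p) & q) -> [][]((q | ~p) & q)) | (~p -> ~r)):
1. ~(([]((q | ~p) & q) -> [][]((q | ~p) & q)) | (~p -> ~r)), 0
2. ~([]((q | ~p) & q) -> [][]((q | ~p) & q)), 0
3. ~(~p -> ~r), 0
4. []((q | ~p) & q), 0
5. ~[][]((q | ~p) & q), 0
6. ~p, 0
7. r, 0
8. (q | ~p) & q, 0
9. q | ~p, 0
10. q, 0
11. ~[]((q | ~p) & q), 1
12. (q | ~p) & q, 1
13. q | ~p, 1
14. q, 1
15. ~p, 1
16. ~((q | ~p) & q), 2
17. ~q, 2
Accessibility: 0R0, 0R1, 1R1, 1R2, 2R2
Complete open branch: countermodel on a T-frame, so not valid in T, nor in K (the same frame is also a K-frame).
S4-tableau for the negation ~(([]((q | ~p) & q) -> [][]((q | ~p) & q)) | (~p -> ~r)):
1. ~(([]((q | ~p) & q) -> [][]((q | ~p) & q)) | (~p -> ~r)), 0
2. ~([]((q | ~p) & q) -> [][]((q | ~p) & q)), 0
3. ~(~p -> ~r), 0
4. []((q | ~p) & q), 0
5. ~[][]((q | ~p) & q), 0
6. ~p, 0
7. r, 0
8. (q | ~p) & q, 0
9. q | ~p, 0
10. q, 0
11. ~[]((q | ~p) & q), 1
12. (q | ~p) & q, 1
13. q | ~p, 1
14. q, 1
15. ~p, 1
16. ~((q | ~p) & q), 2
17. (q | ~p) & q, 2
18. q | ~p, 2
19. q, 2
20. ~(q | ~p), 2
21. ~q, 2
22. p, 2
Accessibility: 0R0, 0R1, 0R2, 1R1, 1R2, 2R2
Branch closes: q and ~q both at 2.
Every branch closes (one shown): valid in S4, hence also in S5 (every theorem of S4 is a theorem of S5).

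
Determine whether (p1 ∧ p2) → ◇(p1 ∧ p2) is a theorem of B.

Tableau for the negation ¬((p1 ∧ p2) → ◇(p1 ∧ p2)):
1. ¬((p1 ∧ p2) → ◇(p1 ∧ p2)), u
2. p1 ∧ p2, u
3. ¬◇(p1 ∧ p2), u
4. p1, u
5. p2, u
6. ¬(p1 ∧ p2), u
7. ¬p2, u
Accessibility: uRu
Branch closes: p2 and ¬p2 both at u.
Every branch of the negation's tableau closes; the branch above is one of them.

Valid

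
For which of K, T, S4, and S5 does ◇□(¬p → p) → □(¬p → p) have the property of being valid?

S5-tableau for the negation ¬(◇□(¬p → p) → □(¬p → p)):
1. ¬(◇□(¬p → p) → □(¬p → p)), u
2. ◇□(¬p → p), u
3. ¬□(¬p → p), u
4. □(¬p → p), v
5. ¬p → p, u
6. ¬p → p, v
7. p, u
8. p, v
9. ¬(¬p → p), w
10. ¬p, w
11. ¬p → p, w
12. p, w
Accessibility: uRu, uRv, uRw, vRu, vRv, vRw, wRu, wRv, wRw
Branch closes: p and ¬p both at w.
Every branch closes (one shown): valid in S5.
S4-tableau for the negation ¬(◇□(¬p → p) → □(¬p → p)):
1. ¬(◇□(¬p → p) → □(¬p → p)), u
2. ◇□(¬p → p), u
3. ¬□(¬p → p), u
4. □(¬p → p), v
5. ¬p → p, v
6. p, v
7. ¬(¬p → p), w
8. ¬p, w
Accessibility: uRu, uRv, uRw, vRv, wRw
Complete open branch: countermodel on an S4-frame, so not valid in S4, nor in K, T (the same frame is also a K-frame and a T-frame).

S5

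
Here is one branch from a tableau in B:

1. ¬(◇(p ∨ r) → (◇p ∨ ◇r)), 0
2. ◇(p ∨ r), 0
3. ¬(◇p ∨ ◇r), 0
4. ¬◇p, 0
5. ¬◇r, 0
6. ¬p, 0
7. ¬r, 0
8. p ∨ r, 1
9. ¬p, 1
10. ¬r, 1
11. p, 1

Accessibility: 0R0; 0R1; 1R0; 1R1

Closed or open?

Yes, closed

Both p and ¬p appear at 1.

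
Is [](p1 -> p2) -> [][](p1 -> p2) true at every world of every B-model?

Invalid (countermodel exists)

Tableau for the negation ~([](p1 -> p2) -> [][](p1 -> p2)):
1. ~([](p1 -> p2) -> [][](p1 -> p2)), u
2. [](p1 -> p2), u
3. ~[][](p1 -> p2), u
4. p1 -> p2, u
5. p2, u
6. ~[](p1 -> p2), v
7. p1 -> p2, v
8. p2, v
9. ~(p1 -> p2), w
10. p1, w
11. ~p2, w
Accessibility: uRu, uRv, vRu, vRv, vRw, wRv, wRw
The negation has an open branch (countermodel exists).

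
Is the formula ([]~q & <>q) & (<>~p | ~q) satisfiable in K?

Unsatisfiable (every branch closes)

1. ([]~q & <>q) & (<>~p | ~q), u
2. []~q & <>q, u
3. <>~p | ~q, u
4. []~q, u
5. <>q, u
6. ~q, u
7. q, v
8. ~q, v
Accessibility: uRv
Branch closes: q and ~q both at v.
All branches of the tableau close; one closing branch shown above.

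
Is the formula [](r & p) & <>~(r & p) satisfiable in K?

1. [](r & p) & <>~(r & p), 0
2. [](r & p), 0   [&-rule on 1]
3. <>~(r & p), 0   [&-rule on 1]
4. ~(r & p), 1   [<>-rule on 3: fresh world 1, 0R1]
5. r & p, 1   [[]-rule on 2 via 0R1]
6. r, 1   [&-rule on 5]
7. p, 1   [&-rule on 5]
8. ~p, 1   [~&-rule on 4 (branches; this branch)]
Accessibility: 0R1
Branch closes: p and ~p both at 1.
(One branch shown.) All branches close.

Unsatisfiable (every branch closes)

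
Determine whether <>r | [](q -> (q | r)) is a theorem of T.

Tableau for the negation ~(<>r | [](q -> (q | r))):
1. ~(<>r | [](q -> (q | r))), 0
2. ~<>r, 0   [~|-rule on 1]
3. ~[](q -> (q | r)), 0   [~|-rule on 1]
4. ~r, 0   [~<>-rule on 2 via 0R0]
5. ~(q -> (q | r)), 1   [~[]-rule on 3: fresh world 1, 0R1]
6. q, 1   [~->-rule on 5]
7. ~(q | r), 1   [~->-rule on 5]
8. ~q, 1   [~|-rule on 7]
9. ~r, 1   [~|-rule on 7]
Accessibility: 0R0, 0R1, 1R1
Branch closes: q and ~q both at 1.
All branches of the negation close; one closing branch shown above.

Valid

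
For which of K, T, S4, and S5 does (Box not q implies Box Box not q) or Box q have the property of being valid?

S4, S5

S4-tableau for the negation not ((Box not q implies Box Box not q) or Box q):
1. not ((Box not q implies Box Box not q) or Box q), w0
2. not (Box not q implies Box Box not q), w0
3. not Box q, w0
4. Box not q, w0
5. not Box Box not q, w0
6. not q, w0
7. not q, w1
8. not Box not q, w2
9. not q, w2
10. q, w3
11. not q, w3
Accessibility: w0Rw0, w0Rw1, w0Rw2, w0Rw3, w1Rw1, w2Rw2, w2Rw3, w3Rw3
Branch closes: q and not q both at w3.
Every branch closes (one shown): valid in S4, hence also in S5 (every theorem of S4 is a theorem of S5).
T-tableau for the negation not ((Box not q implies Box Box not q) or Box q):
1. not ((Box not q implies Box Box not q) or Box q), w0
2. not (Box not q implies Box Box not q), w0
3. not Box q, w0
4. Box not q, w0
5. not Box Box not q, w0
6. not q, w0
7. not q, w1
8. not Box not q, w2
9. not q, w2
10. q, w3
Accessibility: w0Rw0, w0Rw1, w0Rw2, w1Rw1, w2Rw2, w2Rw3, w3Rw3
Complete open branch: countermodel on a T-frame, so not valid in T, nor in K (the same frame is also a K-frame).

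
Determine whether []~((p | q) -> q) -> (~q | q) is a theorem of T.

Tableau for the negation ~([]~((p | q) -> q) -> (~q | q)):
1. ~([]~((p | q) -> q) -> (~q | q)), u
2. []~((p | q) -> q), u   [~->-rule on 1]
3. ~(~q | q), u   [~->-rule on 1]
4. q, u   [~|-rule on 3]
5. ~q, u   [~|-rule on 3]
Accessibility: uRu
Branch closes: q and ~q both at u.
Every branch of the negation's tableau closes; the branch above is one of them.

Valid in T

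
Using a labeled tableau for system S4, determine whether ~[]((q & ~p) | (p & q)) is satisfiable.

Yes, satisfiable

1. ~[]((q & ~p) | (p & q)), u
2. ~((q & ~p) | (p & q)), v
3. ~(q & ~p), v
4. ~(p & q), v
5. p, v
6. ~q, v
Accessibility: uRu, uRv, vRv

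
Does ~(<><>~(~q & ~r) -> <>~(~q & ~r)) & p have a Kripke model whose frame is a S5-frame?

No, unsatisfiable

1. ~(<><>~(~q & ~r) -> <>~(~q & ~r)) & p, u
2. ~(<><>~(~q & ~r) -> <>~(~q & ~r)), u   [&-rule on 1]
3. p, u   [&-rule on 1]
4. <><>~(~q & ~r), u   [~->-rule on 2]
5. ~<>~(~q & ~r), u   [~->-rule on 2]
6. ~q & ~r, u   [~<>-rule on 5 via uRu]
7. ~q, u   [&-rule on 6]
8. ~r, u   [&-rule on 6]
9. <>~(~q & ~r), v   [<>-rule on 4: fresh world v, uRv]
10. ~q & ~r, v   [~<>-rule on 5 via uRv]
11. ~q, v   [&-rule on 10]
12. ~r, v   [&-rule on 10]
13. ~(~q & ~r), w   [<>-rule on 9: fresh world w, vRw]
14. ~q & ~r, w   [~<>-rule on 5 via uRw]
15. ~q, w   [&-rule on 14]
16. ~r, w   [&-rule on 14]
17. r, w   [~&-rule on 13 (branches; this branch)]
Accessibility: uRu, uRv, uRw, vRu, vRv, vRw, wRu, wRv, wRw
Branch closes: r and ~r both at w.
(One branch shown.) All branches close.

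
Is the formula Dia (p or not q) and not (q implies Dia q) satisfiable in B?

No, unsatisfiable

1. Dia (p or not q) and not (q implies Dia q), 0
2. Dia (p or not q), 0
3. not (q implies Dia q), 0
4. q, 0
5. not Dia q, 0
6. not q, 0
Accessibility: 0R0
Branch closes: q and not q both at 0.
(One branch shown.) All branches close.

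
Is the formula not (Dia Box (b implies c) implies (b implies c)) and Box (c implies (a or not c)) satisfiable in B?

1. not (Dia Box (b implies c) implies (b implies c)) and Box (c implies (a or not c)), 0
2. not (Dia Box (b implies c) implies (b implies c)), 0
3. Box (c implies (a or not c)), 0
4. Dia Box (b implies c), 0
5. not (b implies c), 0
6. b, 0
7. not c, 0
8. c implies (a or not c), 0
9. a or not c, 0
10. Box (b implies c), 1
11. c implies (a or not c), 1
12. b implies c, 0
13. b implies c, 1
14. a or not c, 1
15. c, 0
Accessibility: 0R0, 0R1, 1R0, 1R1
Branch closes: c and not c both at 0.
All branches of the tableau close; one closing branch shown above.

Unsatisfiable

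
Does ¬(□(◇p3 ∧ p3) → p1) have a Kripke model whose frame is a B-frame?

Yes, satisfiable

1. ¬(□(◇p3 ∧ p3) → p1), w0
2. □(◇p3 ∧ p3), w0   [¬→-rule on 1]
3. ¬p1, w0   [¬→-rule on 1]
4. ◇p3 ∧ p3, w0   [□-rule on 2 via w0Rw0]
5. ◇p3, w0   [∧-rule on 4]
6. p3, w0   [∧-rule on 4]
7. p3, w1   [◇-rule on 5: fresh world w1, w0Rw1]
8. ◇p3 ∧ p3, w1   [□-rule on 2 via w0Rw1]
9. ◇p3, w1   [∧-rule on 8]
10. p3, w2   [◇-rule on 9: fresh world w2, w1Rw2]
Accessibility: w0Rw0, w0Rw1, w1Rw0, w1Rw1, w1Rw2, w2Rw1, w2Rw2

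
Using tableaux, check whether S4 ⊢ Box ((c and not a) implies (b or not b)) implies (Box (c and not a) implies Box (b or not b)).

Tableau for the negation not (Box ((c and not a) implies (b or not b)) implies (Box (c and not a) implies Box (b or not b))):
1. not (Box ((c and not a) implies (b or not b)) implies (Box (c and not a) implies Box (b or not b))), w0
2. Box ((c and not a) implies (b or not b)), w0
3. not (Box (c and not a) implies Box (b or not b)), w0
4. Box (c and not a), w0
5. not Box (b or not b), w0
6. (c and not a) implies (b or not b), w0
7. c and not a, w0
8. c, w0
9. not a, w0
10. b or not b, w0
11. not b, w0
12. not (b or not b), w1
13. not b, w1
14. b, w1
Accessibility: w0Rw0, w0Rw1, w1Rw1
Branch closes: b and not b both at w1.
All branches of the negation close; one closing branch shown above.

Valid in S4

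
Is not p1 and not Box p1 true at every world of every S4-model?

Tableau for the negation not (not p1 and not Box p1):
1. not (not p1 and not Box p1), 0
2. Box p1, 0
3. p1, 0
Accessibility: 0R0
The negation has an open branch (countermodel exists).

Invalid (countermodel exists)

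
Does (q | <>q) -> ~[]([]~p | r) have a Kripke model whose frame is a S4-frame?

Yes, satisfiable

1. (q | <>q) -> ~[]([]~p | r), 0
2. ~[]([]~p | r), 0
3. ~([]~p | r), 1
4. ~[]~p, 1
5. ~r, 1
6. p, 2
Accessibility: 0R0, 0R1, 0R2, 1R1, 1R2, 2R2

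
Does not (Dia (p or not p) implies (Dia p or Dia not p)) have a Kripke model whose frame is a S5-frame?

1. not (Dia (p or not p) implies (Dia p or Dia not p)), 0
2. Dia (p or not p), 0   [neg-implies-rule on 1]
3. not (Dia p or Dia not p), 0   [neg-implies-rule on 1]
4. not Dia p, 0   [neg-or-rule on 3]
5. not Dia not p, 0   [neg-or-rule on 3]
6. not p, 0   [neg-Dia-rule on 4 via 0R0]
7. p, 0   [neg-Dia-rule on 5 via 0R0]
Accessibility: 0R0
Branch closes: p and not p both at 0.
(One branch shown.) All branches close.

Unsatisfiable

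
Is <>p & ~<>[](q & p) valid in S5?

Tableau for the negation ~(<>p & ~<>[](q & p)):
1. ~(<>p & ~<>[](q & p)), u
2. <>[](q & p), u
3. [](q & p), v
4. q & p, u
5. q, u
6. p, u
7. q & p, v
8. q, v
9. p, v
Accessibility: uRu, uRv, vRu, vRv
The negation has an open branch (countermodel exists).

No, not valid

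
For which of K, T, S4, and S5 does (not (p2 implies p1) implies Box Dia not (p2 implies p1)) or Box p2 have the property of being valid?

S4-tableau for the negation not ((not (p2 implies p1) implies Box Dia not (p2 implies p1)) or Box p2):
1. not ((not (p2 implies p1) implies Box Dia not (p2 implies p1)) or Box p2), 0
2. not (not (p2 implies p1) implies Box Dia not (p2 implies p1)), 0
3. not Box p2, 0
4. not (p2 implies p1), 0
5. not Box Dia not (p2 implies p1), 0
6. p2, 0
7. not p1, 0
8. not p2, 1
9. not Dia not (p2 implies p1), 2
10. p2 implies p1, 2
11. p1, 2
Accessibility: 0R0, 0R1, 0R2, 1R1, 2R2
Complete open branch: countermodel on an S4-frame, so not valid in S4, nor in K, T (the same frame is also a K-frame and a T-frame).
S5-tableau for the negation not ((not (p2 implies p1) implies Box Dia not (p2 implies p1)) or Box p2):
1. not ((not (p2 implies p1) implies Box Dia not (p2 implies p1)) or Box p2), 0
2. not (not (p2 implies p1) implies Box Dia not (p2 implies p1)), 0
3. not Box p2, 0
4. not (p2 implies p1), 0
5. not Box Dia not (p2 implies p1), 0
6. p2, 0
7. not p1, 0
8. not p2, 1
9. not Dia not (p2 implies p1), 2
10. p2 implies p1, 0
11. p2 implies p1, 1
12. p2 implies p1, 2
13. p1, 0
Accessibility: 0R0, 0R1, 0R2, 1R0, 1R1, 1R2, 2R0, 2R1, 2R2
Branch closes: p1 and not p1 both at 0.
Every branch closes (one shown): valid in S5.

S5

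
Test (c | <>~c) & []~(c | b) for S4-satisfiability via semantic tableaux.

1. (c | <>~c) & []~(c | b), w0
2. c | <>~c, w0
3. []~(c | b), w0
4. ~(c | b), w0
5. ~c, w0
6. ~b, w0
7. <>~c, w0
8. ~c, w1
9. ~(c | b), w1
10. ~b, w1
Accessibility: w0Rw0, w0Rw1, w1Rw1

Satisfiable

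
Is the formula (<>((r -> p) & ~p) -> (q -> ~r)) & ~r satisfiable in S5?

1. (<>((r -> p) & ~p) -> (q -> ~r)) & ~r, w0
2. <>((r -> p) & ~p) -> (q -> ~r), w0   [&-rule on 1]
3. ~r, w0   [&-rule on 1]
4. q -> ~r, w0   [->-rule on 2 (branches; this branch)]
Accessibility: w0Rw0

Yes, satisfiable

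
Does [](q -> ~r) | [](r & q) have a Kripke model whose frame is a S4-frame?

Satisfiable (open branch found)

1. [](q -> ~r) | [](r & q), w0
2. [](r & q), w0
3. r & q, w0
4. r, w0
5. q, w0
Accessibility: w0Rw0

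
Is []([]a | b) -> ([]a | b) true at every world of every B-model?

Valid

Tableau for the negation ~([]([]a | b) -> ([]a | b)):
1. ~([]([]a | b) -> ([]a | b)), w0
2. []([]a | b), w0
3. ~([]a | b), w0
4. ~[]a, w0
5. ~b, w0
6. []a | b, w0
7. []a, w0
8. a, w0
9. ~a, w1
10. []a | b, w1
11. a, w1
Accessibility: w0Rw0, w0Rw1, w1Rw0, w1Rw1
Branch closes: a and ~a both at w1.
Every branch of the negation's tableau closes; the branch above is one of them.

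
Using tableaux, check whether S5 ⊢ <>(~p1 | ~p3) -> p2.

Tableau for the negation ~(<>(~p1 | ~p3) -> p2):
1. ~(<>(~p1 | ~p3) -> p2), u
2. <>(~p1 | ~p3), u
3. ~p2, u
4. ~p1 | ~p3, v
5. ~p3, v
Accessibility: uRu, uRv, vRu, vRv
The negation has an open branch (countermodel exists).

No, not valid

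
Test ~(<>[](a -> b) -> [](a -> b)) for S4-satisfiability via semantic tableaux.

1. ~(<>[](a -> b) -> [](a -> b)), w0
2. <>[](a -> b), w0
3. ~[](a -> b), w0
4. [](a -> b), w1
5. a -> b, w1
6. b, w1
7. ~(a -> b), w2
8. a, w2
9. ~b, w2
Accessibility: w0Rw0, w0Rw1, w0Rw2, w1Rw1, w2Rw2

Satisfiable (open branch found)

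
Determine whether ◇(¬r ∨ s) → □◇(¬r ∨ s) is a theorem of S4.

No, not valid

Tableau for the negation ¬(◇(¬r ∨ s) → □◇(¬r ∨ s)):
1. ¬(◇(¬r ∨ s) → □◇(¬r ∨ s)), 0
2. ◇(¬r ∨ s), 0
3. ¬□◇(¬r ∨ s), 0
4. ¬r ∨ s, 1
5. s, 1
6. ¬◇(¬r ∨ s), 2
7. ¬(¬r ∨ s), 2
8. r, 2
9. ¬s, 2
Accessibility: 0R0, 0R1, 0R2, 1R1, 2R2
The negation has an open branch (countermodel exists).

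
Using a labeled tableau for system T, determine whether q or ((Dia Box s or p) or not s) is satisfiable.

Satisfiable (open branch found)

1. q or ((Dia Box s or p) or not s), 0
2. (Dia Box s or p) or not s, 0
3. not s, 0
Accessibility: 0R0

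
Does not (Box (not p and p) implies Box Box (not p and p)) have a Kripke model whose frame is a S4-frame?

Unsatisfiable (every branch closes)

1. not (Box (not p and p) implies Box Box (not p and p)), u
2. Box (not p and p), u
3. not Box Box (not p and p), u
4. not p and p, u
5. not p, u
6. p, u
Accessibility: uRu
Branch closes: p and not p both at u.
Every branch closes; the branch above is one of them.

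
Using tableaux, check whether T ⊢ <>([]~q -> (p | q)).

No, not valid

Tableau for the negation ~<>([]~q -> (p | q)):
1. ~<>([]~q -> (p | q)), w0
2. ~([]~q -> (p | q)), w0
3. []~q, w0
4. ~(p | q), w0
5. ~p, w0
6. ~q, w0
Accessibility: w0Rw0
The negation has an open branch (countermodel exists).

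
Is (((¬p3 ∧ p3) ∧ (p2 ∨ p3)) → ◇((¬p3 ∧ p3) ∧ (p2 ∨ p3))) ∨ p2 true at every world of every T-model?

Valid

Tableau for the negation ¬((((¬p3 ∧ p3) ∧ (p2 ∨ p3)) → ◇((¬p3 ∧ p3) ∧ (p2 ∨ p3))) ∨ p2):
1. ¬((((¬p3 ∧ p3) ∧ (p2 ∨ p3)) → ◇((¬p3 ∧ p3) ∧ (p2 ∨ p3))) ∨ p2), u
2. ¬(((¬p3 ∧ p3) ∧ (p2 ∨ p3)) → ◇((¬p3 ∧ p3) ∧ (p2 ∨ p3))), u
3. ¬p2, u
4. (¬p3 ∧ p3) ∧ (p2 ∨ p3), u
5. ¬◇((¬p3 ∧ p3) ∧ (p2 ∨ p3)), u
6. ¬p3 ∧ p3, u
7. p2 ∨ p3, u
8. ¬p3, u
9. p3, u
Accessibility: uRu
Branch closes: p3 and ¬p3 both at u.
Every branch of the negation's tableau closes; the branch above is one of them.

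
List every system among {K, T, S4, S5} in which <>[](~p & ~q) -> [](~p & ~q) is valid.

S5-tableau for the negation ~(<>[](~p & ~q) -> [](~p & ~q)):
1. ~(<>[](~p & ~q) -> [](~p & ~q)), w0
2. <>[](~p & ~q), w0
3. ~[](~p & ~q), w0
4. [](~p & ~q), w1
5. ~p & ~q, w0
6. ~p, w0
7. ~q, w0
8. ~p & ~q, w1
9. ~p, w1
10. ~q, w1
11. ~(~p & ~q), w2
12. ~p & ~q, w2
13. ~p, w2
14. ~q, w2
15. q, w2
Accessibility: w0Rw0, w0Rw1, w0Rw2, w1Rw0, w1Rw1, w1Rw2, w2Rw0, w2Rw1, w2Rw2
Branch closes: q and ~q both at w2.
Every branch closes (one shown): valid in S5.
S4-tableau for the negation ~(<>[](~p & ~q) -> [](~p & ~q)):
1. ~(<>[](~p & ~q) -> [](~p & ~q)), w0
2. <>[](~p & ~q), w0
3. ~[](~p & ~q), w0
4. [](~p & ~q), w1
5. ~p & ~q, w1
6. ~p, w1
7. ~q, w1
8. ~(~p & ~q), w2
9. q, w2
Accessibility: w0Rw0, w0Rw1, w0Rw2, w1Rw1, w2Rw2
Complete open branch: countermodel on an S4-frame, so not valid in S4, nor in K, T (the same frame is also a K-frame and a T-frame).

S5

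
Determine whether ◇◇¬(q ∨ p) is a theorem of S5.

Not valid

Tableau for the negation ¬◇◇¬(q ∨ p):
1. ¬◇◇¬(q ∨ p), w0
2. ¬◇¬(q ∨ p), w0
3. q ∨ p, w0
4. p, w0
Accessibility: w0Rw0
The negation has an open branch (countermodel exists).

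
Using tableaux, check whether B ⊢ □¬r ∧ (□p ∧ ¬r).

Tableau for the negation ¬(□¬r ∧ (□p ∧ ¬r)):
1. ¬(□¬r ∧ (□p ∧ ¬r)), 0
2. ¬(□p ∧ ¬r), 0
3. r, 0
Accessibility: 0R0
The negation has an open branch (countermodel exists).

No, not valid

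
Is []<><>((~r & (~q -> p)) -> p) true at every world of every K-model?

No, not valid

Tableau for the negation ~[]<><>((~r & (~q -> p)) -> p):
1. ~[]<><>((~r & (~q -> p)) -> p), w0
2. ~<><>((~r & (~q -> p)) -> p), w1   [~[]-rule on 1: fresh world w1, w0Rw1]
Accessibility: w0Rw1
The negation has an open branch (countermodel exists).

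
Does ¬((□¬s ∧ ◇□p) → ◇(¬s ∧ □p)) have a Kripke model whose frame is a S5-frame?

1. ¬((□¬s ∧ ◇□p) → ◇(¬s ∧ □p)), 0
2. □¬s ∧ ◇□p, 0
3. ¬◇(¬s ∧ □p), 0
4. □¬s, 0
5. ◇□p, 0
6. ¬(¬s ∧ □p), 0
7. ¬s, 0
8. ¬□p, 0
9. □p, 1
10. ¬(¬s ∧ □p), 1
11. ¬s, 1
12. p, 0
13. p, 1
14. ¬□p, 1
15. ¬p, 2
16. ¬(¬s ∧ □p), 2
17. ¬s, 2
18. p, 2
Accessibility: 0R0, 0R1, 0R2, 1R0, 1R1, 1R2, 2R0, 2R1, 2R2
Branch closes: p and ¬p both at 2.
Every branch closes; the branch above is one of them.

Unsatisfiable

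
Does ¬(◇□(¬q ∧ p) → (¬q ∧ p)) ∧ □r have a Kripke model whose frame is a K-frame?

1. ¬(◇□(¬q ∧ p) → (¬q ∧ p)) ∧ □r, 0
2. ¬(◇□(¬q ∧ p) → (¬q ∧ p)), 0   [∧-rule on 1]
3. □r, 0   [∧-rule on 1]
4. ◇□(¬q ∧ p), 0   [¬→-rule on 2]
5. ¬(¬q ∧ p), 0   [¬→-rule on 2]
6. ¬p, 0   [¬∧-rule on 5 (branches; this branch)]
7. □(¬q ∧ p), 1   [◇-rule on 4: fresh world 1, 0R1]
8. r, 1   [□-rule on 3 via 0R1]
Accessibility: 0R1

Satisfiable (open branch found)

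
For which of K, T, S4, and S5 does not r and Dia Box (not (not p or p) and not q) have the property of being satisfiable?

K

T-tableau for the formula:
1. not r and Dia Box (not (not p or p) and not q), u
2. not r, u
3. Dia Box (not (not p or p) and not q), u
4. Box (not (not p or p) and not q), v
5. not (not p or p) and not q, v
6. not (not p or p), v
7. not q, v
8. p, v
9. not p, v
Accessibility: uRu, uRv, vRv
Branch closes: p and not p both at v.
Every branch closes (one shown): unsatisfiable in T, hence also in S4, S5 (every S4/S5-frame is a T-frame).
K-tableau for the formula:
1. not r and Dia Box (not (not p or p) and not q), u
2. not r, u
3. Dia Box (not (not p or p) and not q), u
4. Box (not (not p or p) and not q), v
Accessibility: uRv
Complete open branch: satisfiable in K.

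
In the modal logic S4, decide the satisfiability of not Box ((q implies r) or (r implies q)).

1. not Box ((q implies r) or (r implies q)), 0
2. not ((q implies r) or (r implies q)), 1   [neg-Box-rule on 1: fresh world 1, 0R1]
3. not (q implies r), 1   [neg-or-rule on 2]
4. not (r implies q), 1   [neg-or-rule on 2]
5. q, 1   [neg-implies-rule on 3]
6. not r, 1   [neg-implies-rule on 3]
7. r, 1   [neg-implies-rule on 4]
8. not q, 1   [neg-implies-rule on 4]
Accessibility: 0R0, 0R1, 1R1
Branch closes: r and not r both at 1.
(One branch shown.) All branches close.

No, unsatisfiable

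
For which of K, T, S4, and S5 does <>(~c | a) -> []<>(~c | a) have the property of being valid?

S5

S4-tableau for the negation ~(<>(~c | a) -> []<>(~c | a)):
1. ~(<>(~c | a) -> []<>(~c | a)), u
2. <>(~c | a), u
3. ~[]<>(~c | a), u
4. ~c | a, v
5. a, v
6. ~<>(~c | a), w
7. ~(~c | a), w
8. c, w
9. ~a, w
Accessibility: uRu, uRv, uRw, vRv, wRw
Complete open branch: countermodel on an S4-frame, so not valid in S4, nor in K, T (the same frame is also a K-frame and a T-frame).
S5-tableau for the negation ~(<>(~c | a) -> []<>(~c | a)):
1. ~(<>(~c | a) -> []<>(~c | a)), u
2. <>(~c | a), u
3. ~[]<>(~c | a), u
4. ~c | a, v
5. a, v
6. ~<>(~c | a), w
7. ~(~c | a), u
8. c, u
9. ~a, u
10. ~(~c | a), v
11. c, v
12. ~a, v
Accessibility: uRu, uRv, uRw, vRu, vRv, vRw, wRu, wRv, wRw
Branch closes: a and ~a both at v.
Every branch closes (one shown): valid in S5.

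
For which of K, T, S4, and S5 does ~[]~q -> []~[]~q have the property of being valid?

S5

S4-tableau for the negation ~(~[]~q -> []~[]~q):
1. ~(~[]~q -> []~[]~q), w0
2. ~[]~q, w0   [~->-rule on 1]
3. ~[]~[]~q, w0   [~->-rule on 1]
4. q, w1   [~[]-rule on 2: fresh world w1, w0Rw1]
5. []~q, w2   [~[]-rule on 3: fresh world w2, w0Rw2]
6. ~q, w2   [[]-rule on 5 via w2Rw2]
Accessibility: w0Rw0, w0Rw1, w0Rw2, w1Rw1, w2Rw2
Complete open branch: countermodel on an S4-frame, so not valid in S4, nor in K, T (the same frame is also a K-frame and a T-frame).
S5-tableau for the negation ~(~[]~q -> []~[]~q):
1. ~(~[]~q -> []~[]~q), w0
2. ~[]~q, w0   [~->-rule on 1]
3. ~[]~[]~q, w0   [~->-rule on 1]
4. q, w1   [~[]-rule on 2: fresh world w1, w0Rw1]
5. []~q, w2   [~[]-rule on 3: fresh world w2, w0Rw2]
6. ~q, w0   [[]-rule on 5 via w2Rw0]
7. ~q, w1   [[]-rule on 5 via w2Rw1]
Accessibility: w0Rw0, w0Rw1, w0Rw2, w1Rw0, w1Rw1, w1Rw2, w2Rw0, w2Rw1, w2Rw2
Branch closes: q and ~q both at w1.
Every branch closes (one shown): valid in S5.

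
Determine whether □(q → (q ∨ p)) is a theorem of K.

Yes, valid

Tableau for the negation ¬□(q → (q ∨ p)):
1. ¬□(q → (q ∨ p)), 0
2. ¬(q → (q ∨ p)), 1   [¬□-rule on 1: fresh world 1, 0R1]
3. q, 1   [¬→-rule on 2]
4. ¬(q ∨ p), 1   [¬→-rule on 2]
5. ¬q, 1   [¬∨-rule on 4]
6. ¬p, 1   [¬∨-rule on 4]
Accessibility: 0R1
Branch closes: q and ¬q both at 1.
Every branch of the negation's tableau closes; the branch above is one of them.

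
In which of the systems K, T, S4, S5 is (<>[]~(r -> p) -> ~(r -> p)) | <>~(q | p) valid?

S5-tableau for the negation ~((<>[]~(r -> p) -> ~(r -> p)) | <>~(q | p)):
1. ~((<>[]~(r -> p) -> ~(r -> p)) | <>~(q | p)), 0
2. ~(<>[]~(r -> p) -> ~(r -> p)), 0   [~|-rule on 1]
3. ~<>~(q | p), 0   [~|-rule on 1]
4. <>[]~(r -> p), 0   [~->-rule on 2]
5. r -> p, 0   [~->-rule on 2]
6. q | p, 0   [~<>-rule on 3 via 0R0]
7. p, 0   [->-rule on 5 (branches; this branch)]
8. []~(r -> p), 1   [<>-rule on 4: fresh world 1, 0R1]
9. q | p, 1   [~<>-rule on 3 via 0R1]
10. ~(r -> p), 0   [[]-rule on 8 via 1R0]
11. r, 0   [~->-rule on 10]
12. ~p, 0   [~->-rule on 10]
Accessibility: 0R0, 0R1, 1R0, 1R1
Branch closes: p and ~p both at 0.
Every branch closes (one shown): valid in S5.
S4-tableau for the negation ~((<>[]~(r -> p) -> ~(r -> p)) | <>~(q | p)):
1. ~((<>[]~(r -> p) -> ~(r -> p)) | <>~(q | p)), 0
2. ~(<>[]~(r -> p) -> ~(r -> p)), 0   [~|-rule on 1]
3. ~<>~(q | p), 0   [~|-rule on 1]
4. <>[]~(r -> p), 0   [~->-rule on 2]
5. r -> p, 0   [~->-rule on 2]
6. q | p, 0   [~<>-rule on 3 via 0R0]
7. p, 0   [->-rule on 5 (branches; this branch)]
8. []~(r -> p), 1   [<>-rule on 4: fresh world 1, 0R1]
9. q | p, 1   [~<>-rule on 3 via 0R1]
10. ~(r -> p), 1   [[]-rule on 8 via 1R1]
11. r, 1   [~->-rule on 10]
12. ~p, 1   [~->-rule on 10]
13. q, 1   [|-rule on 9 (branches; this branch)]
Accessibility: 0R0, 0R1, 1R1
Complete open branch: countermodel on an S4-frame, so not valid in S4, nor in K, T (the same frame is also a K-frame and a T-frame).

S5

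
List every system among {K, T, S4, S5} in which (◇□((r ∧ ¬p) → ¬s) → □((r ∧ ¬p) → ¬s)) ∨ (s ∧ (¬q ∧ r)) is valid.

S4-tableau for the negation ¬((◇□((r ∧ ¬p) → ¬s) → □((r ∧ ¬p) → ¬s)) ∨ (s ∧ (¬q ∧ r))):
1. ¬((◇□((r ∧ ¬p) → ¬s) → □((r ∧ ¬p) → ¬s)) ∨ (s ∧ (¬q ∧ r))), w0
2. ¬(◇□((r ∧ ¬p) → ¬s) → □((r ∧ ¬p) → ¬s)), w0
3. ¬(s ∧ (¬q ∧ r)), w0
4. ◇□((r ∧ ¬p) → ¬s), w0
5. ¬□((r ∧ ¬p) → ¬s), w0
6. ¬(¬q ∧ r), w0
7. ¬r, w0
8. □((r ∧ ¬p) → ¬s), w1
9. (r ∧ ¬p) → ¬s, w1
10. ¬s, w1
11. ¬((r ∧ ¬p) → ¬s), w2
12. r ∧ ¬p, w2
13. s, w2
14. r, w2
15. ¬p, w2
Accessibility: w0Rw0, w0Rw1, w0Rw2, w1Rw1, w2Rw2
Complete open branch: countermodel on an S4-frame, so not valid in S4, nor in K, T (the same frame is also a K-frame and a T-frame).
S5-tableau for the negation ¬((◇□((r ∧ ¬p) → ¬s) → □((r ∧ ¬p) → ¬s)) ∨ (s ∧ (¬q ∧ r))):
1. ¬((◇□((r ∧ ¬p) → ¬s) → □((r ∧ ¬p) → ¬s)) ∨ (s ∧ (¬q ∧ r))), w0
2. ¬(◇□((r ∧ ¬p) → ¬s) → □((r ∧ ¬p) → ¬s)), w0
3. ¬(s ∧ (¬q ∧ r)), w0
4. ◇□((r ∧ ¬p) → ¬s), w0
5. ¬□((r ∧ ¬p) → ¬s), w0
6. ¬(¬q ∧ r), w0
7. ¬r, w0
8. □((r ∧ ¬p) → ¬s), w1
9. (r ∧ ¬p) → ¬s, w0
10. (r ∧ ¬p) → ¬s, w1
11. ¬(r ∧ ¬p), w0
12. ¬(r ∧ ¬p), w1
13. p, w0
14. p, w1
15. ¬((r ∧ ¬p) → ¬s), w2
16. r ∧ ¬p, w2
17. s, w2
18. r, w2
19. ¬p, w2
20. (r ∧ ¬p) → ¬s, w2
21. ¬(r ∧ ¬p), w2
22. p, w2
Accessibility: w0Rw0, w0Rw1, w0Rw2, w1Rw0, w1Rw1, w1Rw2, w2Rw0, w2Rw1, w2Rw2
Branch closes: p and ¬p both at w2.
Every branch closes (one shown): valid in S5.

S5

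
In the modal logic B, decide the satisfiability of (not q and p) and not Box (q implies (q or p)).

1. (not q and p) and not Box (q implies (q or p)), u
2. not q and p, u   [and-rule on 1]
3. not Box (q implies (q or p)), u   [and-rule on 1]
4. not q, u   [and-rule on 2]
5. p, u   [and-rule on 2]
6. not (q implies (q or p)), v   [neg-Box-rule on 3: fresh world v, uRv]
7. q, v   [neg-implies-rule on 6]
8. not (q or p), v   [neg-implies-rule on 6]
9. not q, v   [neg-or-rule on 8]
10. not p, v   [neg-or-rule on 8]
Accessibility: uRu, uRv, vRu, vRv
Branch closes: q and not q both at v.
(One branch shown.) All branches close.

Unsatisfiable (every branch closes)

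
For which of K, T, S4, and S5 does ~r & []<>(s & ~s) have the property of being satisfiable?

T-tableau for the formula:
1. ~r & []<>(s & ~s), u
2. ~r, u
3. []<>(s & ~s), u
4. <>(s & ~s), u
5. s & ~s, v
6. s, v
7. ~s, v
Accessibility: uRu, uRv, vRv
Branch closes: s and ~s both at v.
Every branch closes (one shown): unsatisfiable in T, hence also in S4, S5 (every S4/S5-frame is a T-frame).
K-tableau for the formula:
1. ~r & []<>(s & ~s), u
2. ~r, u
3. []<>(s & ~s), u
Complete open branch: satisfiable in K.

K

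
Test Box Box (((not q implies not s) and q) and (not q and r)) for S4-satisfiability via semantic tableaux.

Unsatisfiable (every branch closes)

1. Box Box (((not q implies not s) and q) and (not q and r)), w0
2. Box (((not q implies not s) and q) and (not q and r)), w0
3. ((not q implies not s) and q) and (not q and r), w0
4. (not q implies not s) and q, w0
5. not q and r, w0
6. not q implies not s, w0
7. q, w0
8. not q, w0
9. r, w0
Accessibility: w0Rw0
Branch closes: q and not q both at w0.
(One branch shown.) All branches close.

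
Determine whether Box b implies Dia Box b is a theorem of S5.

Valid

Tableau for the negation not (Box b implies Dia Box b):
1. not (Box b implies Dia Box b), u
2. Box b, u
3. not Dia Box b, u
4. b, u
5. not Box b, u
6. not b, v
7. b, v
Accessibility: uRu, uRv, vRu, vRv
Branch closes: b and not b both at v.
All branches of the negation close; one closing branch shown above.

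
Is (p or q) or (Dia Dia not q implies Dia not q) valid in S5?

Valid in S5

Tableau for the negation not ((p or q) or (Dia Dia not q implies Dia not q)):
1. not ((p or q) or (Dia Dia not q implies Dia not q)), w0
2. not (p or q), w0
3. not (Dia Dia not q implies Dia not q), w0
4. not p, w0
5. not q, w0
6. Dia Dia not q, w0
7. not Dia not q, w0
8. q, w0
Accessibility: w0Rw0
Branch closes: q and not q both at w0.
Every branch of the negation's tableau closes; the branch above is one of them.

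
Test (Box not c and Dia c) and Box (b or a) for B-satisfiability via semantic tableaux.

1. (Box not c and Dia c) and Box (b or a), u
2. Box not c and Dia c, u
3. Box (b or a), u
4. Box not c, u
5. Dia c, u
6. b or a, u
7. not c, u
8. a, u
9. c, v
10. b or a, v
11. not c, v
Accessibility: uRu, uRv, vRu, vRv
Branch closes: c and not c both at v.
(One branch shown.) All branches close.

No, unsatisfiable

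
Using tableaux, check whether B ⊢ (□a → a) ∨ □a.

Valid in B

Tableau for the negation ¬((□a → a) ∨ □a):
1. ¬((□a → a) ∨ □a), w0
2. ¬(□a → a), w0
3. ¬□a, w0
4. □a, w0
5. ¬a, w0
6. a, w0
Accessibility: w0Rw0
Branch closes: a and ¬a both at w0.
All branches of the negation close; one closing branch shown above.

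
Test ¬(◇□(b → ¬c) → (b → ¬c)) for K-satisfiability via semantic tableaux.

1. ¬(◇□(b → ¬c) → (b → ¬c)), w0
2. ◇□(b → ¬c), w0
3. ¬(b → ¬c), w0
4. b, w0
5. c, w0
6. □(b → ¬c), w1
Accessibility: w0Rw1

Satisfiable (open branch found)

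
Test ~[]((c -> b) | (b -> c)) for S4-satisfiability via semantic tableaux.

1. ~[]((c -> b) | (b -> c)), u
2. ~((c -> b) | (b -> c)), v
3. ~(c -> b), v
4. ~(b -> c), v
5. c, v
6. ~b, v
7. b, v
8. ~c, v
Accessibility: uRu, uRv, vRv
Branch closes: b and ~b both at v.
(One branch shown.) All branches close.

Unsatisfiable (every branch closes)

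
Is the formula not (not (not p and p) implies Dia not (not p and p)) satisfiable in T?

No, unsatisfiable

1. not (not (not p and p) implies Dia not (not p and p)), u
2. not (not p and p), u   [neg-implies-rule on 1]
3. not Dia not (not p and p), u   [neg-implies-rule on 1]
4. not p and p, u   [neg-Dia-rule on 3 via uRu]
5. not p, u   [and-rule on 4]
6. p, u   [and-rule on 4]
Accessibility: uRu
Branch closes: p and not p both at u.
(One branch shown.) All branches close.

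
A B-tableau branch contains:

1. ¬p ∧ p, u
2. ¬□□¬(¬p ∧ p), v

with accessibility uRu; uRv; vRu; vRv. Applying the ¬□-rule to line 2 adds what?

a fresh world w with vRw, and ¬□¬(¬p ∧ p) at w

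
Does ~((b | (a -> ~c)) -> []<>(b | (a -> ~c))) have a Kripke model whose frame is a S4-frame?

1. ~((b | (a -> ~c)) -> []<>(b | (a -> ~c))), 0
2. b | (a -> ~c), 0
3. ~[]<>(b | (a -> ~c)), 0
4. a -> ~c, 0
5. ~c, 0
6. ~<>(b | (a -> ~c)), 1
7. ~(b | (a -> ~c)), 1
8. ~b, 1
9. ~(a -> ~c), 1
10. a, 1
11. c, 1
Accessibility: 0R0, 0R1, 1R1

Yes, satisfiable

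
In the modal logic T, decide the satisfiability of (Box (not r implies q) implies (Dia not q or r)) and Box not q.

Satisfiable (open branch found)

1. (Box (not r implies q) implies (Dia not q or r)) and Box not q, u
2. Box (not r implies q) implies (Dia not q or r), u
3. Box not q, u
4. not q, u
5. Dia not q or r, u
6. r, u
Accessibility: uRu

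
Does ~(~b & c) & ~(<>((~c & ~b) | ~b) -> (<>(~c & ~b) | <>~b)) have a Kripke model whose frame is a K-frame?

1. ~(~b & c) & ~(<>((~c & ~b) | ~b) -> (<>(~c & ~b) | <>~b)), w0
2. ~(~b & c), w0
3. ~(<>((~c & ~b) | ~b) -> (<>(~c & ~b) | <>~b)), w0
4. <>((~c & ~b) | ~b), w0
5. ~(<>(~c & ~b) | <>~b), w0
6. ~<>(~c & ~b), w0
7. ~<>~b, w0
8. ~c, w0
9. (~c & ~b) | ~b, w1
10. ~(~c & ~b), w1
11. b, w1
12. ~c & ~b, w1
13. ~c, w1
14. ~b, w1
Accessibility: w0Rw1
Branch closes: b and ~b both at w1.
Every branch closes; the branch above is one of them.

Unsatisfiable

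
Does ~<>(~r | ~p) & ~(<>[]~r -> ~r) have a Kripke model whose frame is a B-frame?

1. ~<>(~r | ~p) & ~(<>[]~r -> ~r), u
2. ~<>(~r | ~p), u   [&-rule on 1]
3. ~(<>[]~r -> ~r), u   [&-rule on 1]
4. <>[]~r, u   [~->-rule on 3]
5. r, u   [~->-rule on 3]
6. ~(~r | ~p), u   [~<>-rule on 2 via uRu]
7. p, u   [~|-rule on 6]
8. []~r, v   [<>-rule on 4: fresh world v, uRv]
9. ~(~r | ~p), v   [~<>-rule on 2 via uRv]
10. r, v   [~|-rule on 9]
11. p, v   [~|-rule on 9]
12. ~r, u   [[]-rule on 8 via vRu]
Accessibility: uRu, uRv, vRu, vRv
Branch closes: r and ~r both at u.
Every branch closes; the branch above is one of them.

Unsatisfiable (every branch closes)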